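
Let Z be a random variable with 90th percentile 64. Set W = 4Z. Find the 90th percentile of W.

Since a = 4 > 0 the transformation is increasing, so the 90th percentile of W = a·(P_{90} of Z) + b = 4·64 = 256.

90th percentile of W = 256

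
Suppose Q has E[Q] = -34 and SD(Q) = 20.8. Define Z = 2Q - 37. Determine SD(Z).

Z = 2Q - 37 is linear with a = 2, b = -37.
SD(Z) = |a|·SD(Q) = |2|·20.8 = 41.6.

SD(Z) = 41.6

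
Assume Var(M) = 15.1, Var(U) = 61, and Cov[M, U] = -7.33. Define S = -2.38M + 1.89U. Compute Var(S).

Var(S) = a²·Var(M) + b²·Var(U) + 2ab·Cov[M, U] with a = -2.38, b = 1.89.
= (-2.38)²·15.1 + 1.89²·61 + 2·(-2.38)·1.89·(-7.33)
= 85.53244 + 217.8981 + 65.943612 = 369.374152.

Var(S) = 369.374152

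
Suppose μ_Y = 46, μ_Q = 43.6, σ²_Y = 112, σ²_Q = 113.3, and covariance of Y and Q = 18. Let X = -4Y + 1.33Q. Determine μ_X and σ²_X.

μ_X = (-4)·μ_Y + 1.33·μ_Q = (-4)·46 + 1.33·43.6 = -126.012.
σ²_X = a²·σ²_Y + b²·σ²_Q + 2ab·covariance of Y and Q with a = -4, b = 1.33.
= (-4)²·112 + 1.33²·113.3 + 2·(-4)·1.33·18
= 1792 + 200.41637 + (-191.52) = 1800.89637.

μ_X = -126.012, σ²_X = 1800.89637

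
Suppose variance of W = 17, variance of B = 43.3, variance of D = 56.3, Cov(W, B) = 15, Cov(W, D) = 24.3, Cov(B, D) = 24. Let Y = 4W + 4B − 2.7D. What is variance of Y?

variance of Y = 811.947

variance of Y = a²·variance of W + b²·variance of B + c²·variance of D + 2ab·Cov(W, B) + 2ac·Cov(W, D) + 2bc·Cov(B, D), with a = 4, b = 4, c = -2.7.
= 272 + 692.8 + 410.427 + 480 + (-524.88) + (-518.4)
= 811.947.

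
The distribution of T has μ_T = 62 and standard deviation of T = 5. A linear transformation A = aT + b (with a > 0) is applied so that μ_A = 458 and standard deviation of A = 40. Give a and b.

standard deviation of A = a·standard deviation of T (a > 0), so a = 40/5 = 8.
μ_A = a·μ_T + b, so b = 458 − 8·62 = -38.

a = 8, b = -38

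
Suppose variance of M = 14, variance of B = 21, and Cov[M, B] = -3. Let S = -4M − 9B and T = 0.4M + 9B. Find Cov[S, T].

Cov[S, T] = -1604.6

By bilinearity, Cov[S, T] = ac·variance of M + bd·variance of B + (ad+bc)·Cov[M, B], with a=-4, b=-9, c=0.4, d=9.
ac·variance of M = (-4)·0.4·14 = -22.4
bd·variance of B = (-9)·9·21 = -1701
(ad+bc)·Cov[M, B] = (-39.6)·(-3) = 118.8
Cov[S, T] = -22.4 + (-1701) + 118.8 = -1604.6.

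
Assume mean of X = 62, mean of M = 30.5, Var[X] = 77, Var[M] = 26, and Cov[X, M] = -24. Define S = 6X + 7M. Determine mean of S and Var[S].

mean of S = 6·mean of X + 7·mean of M = 6·62 + 7·30.5 = 585.5.
Var[S] = a²·Var[X] + b²·Var[M] + 2ab·Cov[X, M] with a = 6, b = 7.
= 6²·77 + 7²·26 + 2·6·7·(-24)
= 2772 + 1274 + (-2016) = 2030.

mean of S = 585.5, Var[S] = 2030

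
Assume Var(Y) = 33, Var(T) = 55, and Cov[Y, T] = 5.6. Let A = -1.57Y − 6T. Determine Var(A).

Var(A) = 2166.8457

Var(A) = a²·Var(Y) + b²·Var(T) + 2ab·Cov[Y, T] with a = -1.57, b = -6.
= (-1.57)²·33 + (-6)²·55 + 2·(-1.57)·(-6)·5.6
= 81.3417 + 1980 + 105.504 = 2166.8457.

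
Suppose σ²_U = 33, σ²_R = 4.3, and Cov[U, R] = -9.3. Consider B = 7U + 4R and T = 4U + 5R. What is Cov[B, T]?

Cov[B, T] = 535.7

By bilinearity, Cov[B, T] = ac·σ²_U + bd·σ²_R + (ad+bc)·Cov[U, R], with a=7, b=4, c=4, d=5.
ac·σ²_U = 7·4·33 = 924
bd·σ²_R = 4·5·4.3 = 86
(ad+bc)·Cov[U, R] = (51)·(-9.3) = -474.3
Cov[B, T] = 924 + 86 + (-474.3) = 535.7.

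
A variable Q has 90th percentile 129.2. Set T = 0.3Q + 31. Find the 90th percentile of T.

Since a = 0.3 > 0 the transformation is increasing, so the 90th percentile of T = a·(P_{90} of Q) + b = 0.3·129.2 + 31 = 69.76.

90th percentile of T = 69.76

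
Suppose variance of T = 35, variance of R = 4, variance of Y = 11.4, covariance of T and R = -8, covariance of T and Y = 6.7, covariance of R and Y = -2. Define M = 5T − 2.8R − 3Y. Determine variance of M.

variance of M = a²·variance of T + b²·variance of R + c²·variance of Y + 2ab·covariance of T and R + 2ac·covariance of T and Y + 2bc·covariance of R and Y, with a = 5, b = -2.8, c = -3.
= 875 + 31.36 + 102.6 + 224 + (-201) + (-33.6)
= 998.36.

variance of M = 998.36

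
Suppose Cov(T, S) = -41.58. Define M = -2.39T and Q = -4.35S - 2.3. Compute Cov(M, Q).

Cov(M, Q) = a·c·Cov(T, S) = (-2.39)·(-4.35)·(-41.58) = -432.28647. Additive constants drop out.

Cov(M, Q) = -432.28647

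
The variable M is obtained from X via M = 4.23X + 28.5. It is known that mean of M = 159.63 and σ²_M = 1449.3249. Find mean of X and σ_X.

mean of X = 31, σ_X = 9

From M = 4.23X + 28.5: mean of M = a·mean of X + b, so mean of X = (mean of M − b)/a = (159.63 − 28.5)/4.23 = 31.
σ_M = √1449.3249 = 38.07.
σ_M = |a|·σ_X, so σ_X = 38.07/|4.23| = 9.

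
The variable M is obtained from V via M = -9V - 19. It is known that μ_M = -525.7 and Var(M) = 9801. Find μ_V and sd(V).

From M = -9V - 19: μ_M = a·μ_V + b, so μ_V = (μ_M − b)/a = (-525.7 − (-19))/(-9) = 56.3.
sd(M) = √9801 = 99.
sd(M) = |a|·sd(V), so sd(V) = 99/|-9| = 11.

μ_V = 56.3, sd(V) = 11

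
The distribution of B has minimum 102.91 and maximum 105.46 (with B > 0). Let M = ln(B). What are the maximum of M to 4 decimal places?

max(M) = 4.6583

ln(B) is increasing on this domain, so max(M) comes from max(B) = 105.46: max(M) = ln(105.46) ≈ 4.6583.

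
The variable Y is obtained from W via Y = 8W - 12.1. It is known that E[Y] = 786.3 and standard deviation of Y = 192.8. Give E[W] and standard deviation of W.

From Y = 8W - 12.1: E[Y] = a·E[W] + b, so E[W] = (E[Y] − b)/a = (786.3 − (-12.1))/8 = 99.8.
standard deviation of Y = |a|·standard deviation of W, so standard deviation of W = 192.8/|8| = 24.1.

E[W] = 99.8, standard deviation of W = 24.1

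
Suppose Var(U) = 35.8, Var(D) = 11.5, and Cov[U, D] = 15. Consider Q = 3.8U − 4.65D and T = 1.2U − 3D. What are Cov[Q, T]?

Cov[Q, T] = 68.973

By bilinearity, Cov[Q, T] = ac·Var(U) + bd·Var(D) + (ad+bc)·Cov[U, D], with a=3.8, b=-4.65, c=1.2, d=-3.
ac·Var(U) = 3.8·1.2·35.8 = 163.248
bd·Var(D) = (-4.65)·(-3)·11.5 = 160.425
(ad+bc)·Cov[U, D] = (-16.98)·15 = -254.7
Cov[Q, T] = 163.248 + 160.425 + (-254.7) = 68.973.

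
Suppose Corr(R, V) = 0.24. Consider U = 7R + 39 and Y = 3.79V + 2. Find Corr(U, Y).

Corr(U, Y) = 0.24

Linear rescalings preserve correlation up to sign; here the slopes 7 and 3.79 have the same sign, so Corr(U, Y) = Corr(R, V) = 0.24.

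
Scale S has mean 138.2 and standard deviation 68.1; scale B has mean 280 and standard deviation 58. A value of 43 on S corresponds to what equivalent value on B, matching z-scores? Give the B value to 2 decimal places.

z = (43 − 138.2)/68.1 ≈ -1.3979.
B = 280 + z·58 = 280 + (43 − 138.2)·58/68.1 ≈ 198.92.

B = 198.92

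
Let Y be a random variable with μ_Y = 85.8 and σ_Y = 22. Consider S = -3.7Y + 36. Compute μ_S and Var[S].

S = -3.7Y + 36 is linear with a = -3.7, b = 36.
μ_S = a·μ_Y + b = (-3.7)·85.8 + 36 = -281.46.
Var[Y] = 22² = 484.
Var[S] = a²·Var[Y] = (-3.7)²·484 = 6625.96 (the additive constant 36 does not affect variance).

μ_S = -281.46, Var[S] = 6625.96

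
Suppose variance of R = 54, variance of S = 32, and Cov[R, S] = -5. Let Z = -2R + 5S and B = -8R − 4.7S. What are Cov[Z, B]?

By bilinearity, Cov[Z, B] = ac·variance of R + bd·variance of S + (ad+bc)·Cov[R, S], with a=-2, b=5, c=-8, d=-4.7.
ac·variance of R = (-2)·(-8)·54 = 864
bd·variance of S = 5·(-4.7)·32 = -752
(ad+bc)·Cov[R, S] = (-30.6)·(-5) = 153
Cov[Z, B] = 864 + (-752) + 153 = 265.

Cov[Z, B] = 265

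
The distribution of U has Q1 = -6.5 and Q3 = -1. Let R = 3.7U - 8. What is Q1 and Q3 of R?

Q1(R) = -32.05, Q3(R) = -11.7

a = 3.7 > 0: Q1(R) = a·Q1(U)+b = -32.05, Q3(R) = a·Q3(U)+b = -11.7.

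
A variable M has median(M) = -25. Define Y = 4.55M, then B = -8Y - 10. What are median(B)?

median(B) = 900

median(Y) = 4.55·(-25) = -113.75.
median(B) = (-8)·(-113.75) + (-10) = 900.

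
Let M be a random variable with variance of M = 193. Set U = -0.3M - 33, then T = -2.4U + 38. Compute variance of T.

variance of T = 100.0512

variance of U = (-0.3)²·193 = 17.37.
variance of T = (-2.4)²·17.37 = 100.0512.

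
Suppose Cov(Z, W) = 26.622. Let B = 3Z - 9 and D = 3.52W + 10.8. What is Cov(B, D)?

Cov(B, D) = a·c·Cov(Z, W) = 3·3.52·26.622 = 281.12832. Additive constants drop out.

Cov(B, D) = 281.12832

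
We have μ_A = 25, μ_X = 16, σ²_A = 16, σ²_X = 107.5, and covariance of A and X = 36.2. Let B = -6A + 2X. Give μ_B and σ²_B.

μ_B = (-6)·μ_A + 2·μ_X = (-6)·25 + 2·16 = -118.
σ²_B = a²·σ²_A + b²·σ²_X + 2ab·covariance of A and X with a = -6, b = 2.
= (-6)²·16 + 2²·107.5 + 2·(-6)·2·36.2
= 576 + 430 + (-868.8) = 137.2.

μ_B = -118, σ²_B = 137.2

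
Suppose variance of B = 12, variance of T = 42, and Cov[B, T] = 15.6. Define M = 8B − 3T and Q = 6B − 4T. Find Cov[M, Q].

By bilinearity, Cov[M, Q] = ac·variance of B + bd·variance of T + (ad+bc)·Cov[B, T], with a=8, b=-3, c=6, d=-4.
ac·variance of B = 8·6·12 = 576
bd·variance of T = (-3)·(-4)·42 = 504
(ad+bc)·Cov[B, T] = (-50)·15.6 = -780
Cov[M, Q] = 576 + 504 + (-780) = 300.

Cov[M, Q] = 300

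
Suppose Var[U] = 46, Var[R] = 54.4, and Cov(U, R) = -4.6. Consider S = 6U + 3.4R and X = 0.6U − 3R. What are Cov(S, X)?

By bilinearity, Cov(S, X) = ac·Var[U] + bd·Var[R] + (ad+bc)·Cov(U, R), with a=6, b=3.4, c=0.6, d=-3.
ac·Var[U] = 6·0.6·46 = 165.6
bd·Var[R] = 3.4·(-3)·54.4 = -554.88
(ad+bc)·Cov(U, R) = (-15.96)·(-4.6) = 73.416
Cov(S, X) = 165.6 + (-554.88) + 73.416 = -315.864.

Cov(S, X) = -315.864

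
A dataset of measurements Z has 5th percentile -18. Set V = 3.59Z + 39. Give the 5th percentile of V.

5th percentile of V = -25.62

Since a = 3.59 > 0 the transformation is increasing, so the 5th percentile of V = a·(P_{5} of Z) + b = 3.59·(-18) + 39 = -25.62.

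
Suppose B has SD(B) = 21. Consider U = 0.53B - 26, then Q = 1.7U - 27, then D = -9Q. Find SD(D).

SD(U) = |0.53|·21 = 11.13.
SD(Q) = |1.7|·11.13 = 18.921.
SD(D) = |-9|·18.921 = 170.289.

SD(D) = 170.289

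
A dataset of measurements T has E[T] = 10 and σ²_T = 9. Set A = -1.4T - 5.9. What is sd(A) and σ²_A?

sd(A) = 4.2, σ²_A = 17.64

A = -1.4T - 5.9 is linear with a = -1.4, b = -5.9.
sd(T) = √9 = 3.
sd(A) = |a|·sd(T) = |-1.4|·3 = 4.2.
σ²_A = a²·σ²_T = (-1.4)²·9 = 17.64 (the additive constant -5.9 does not affect variance).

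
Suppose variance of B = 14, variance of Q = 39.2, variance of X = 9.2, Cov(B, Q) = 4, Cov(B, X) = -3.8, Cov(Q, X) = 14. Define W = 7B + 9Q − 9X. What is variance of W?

variance of W = a²·variance of B + b²·variance of Q + c²·variance of X + 2ab·Cov(B, Q) + 2ac·Cov(B, X) + 2bc·Cov(Q, X), with a = 7, b = 9, c = -9.
= 686 + 3175.2 + 745.2 + 504 + 478.8 + (-2268)
= 3321.2.

variance of W = 3321.2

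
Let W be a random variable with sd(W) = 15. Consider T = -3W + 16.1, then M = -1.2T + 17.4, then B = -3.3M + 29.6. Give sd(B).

sd(T) = |-3|·15 = 45.
sd(M) = |-1.2|·45 = 54.
sd(B) = |-3.3|·54 = 178.2.

sd(B) = 178.2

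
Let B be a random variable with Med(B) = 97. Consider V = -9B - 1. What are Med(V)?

A linear map preserves order up to sign, so Med(V) = a·Med(B) + b = (-9)·97 + (-1) = -874.

Med(V) = -874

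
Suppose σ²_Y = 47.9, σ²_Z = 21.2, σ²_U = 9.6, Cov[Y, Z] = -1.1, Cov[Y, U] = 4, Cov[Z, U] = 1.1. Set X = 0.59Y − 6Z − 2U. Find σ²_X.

σ²_X = 843.02199

σ²_X = a²·σ²_Y + b²·σ²_Z + c²·σ²_U + 2ab·Cov[Y, Z] + 2ac·Cov[Y, U] + 2bc·Cov[Z, U], with a = 0.59, b = -6, c = -2.
= 16.67399 + 763.2 + 38.4 + 7.788 + (-9.44) + 26.4
= 843.02199.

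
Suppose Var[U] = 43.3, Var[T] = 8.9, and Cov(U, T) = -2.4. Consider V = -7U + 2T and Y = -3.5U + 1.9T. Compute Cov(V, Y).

By bilinearity, Cov(V, Y) = ac·Var[U] + bd·Var[T] + (ad+bc)·Cov(U, T), with a=-7, b=2, c=-3.5, d=1.9.
ac·Var[U] = (-7)·(-3.5)·43.3 = 1060.85
bd·Var[T] = 2·1.9·8.9 = 33.82
(ad+bc)·Cov(U, T) = (-20.3)·(-2.4) = 48.72
Cov(V, Y) = 1060.85 + 33.82 + 48.72 = 1143.39.

Cov(V, Y) = 1143.39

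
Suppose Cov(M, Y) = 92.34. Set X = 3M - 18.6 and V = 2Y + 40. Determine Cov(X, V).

Cov(X, V) = 554.04

Cov(X, V) = a·c·Cov(M, Y) = 3·2·92.34 = 554.04. Additive constants drop out.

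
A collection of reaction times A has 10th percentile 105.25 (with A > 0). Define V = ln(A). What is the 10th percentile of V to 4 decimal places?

10th percentile of V = 4.6563

ln(A) is increasing, so P_{10}(V) = g(P_{10}(A)) ≈ 4.6563.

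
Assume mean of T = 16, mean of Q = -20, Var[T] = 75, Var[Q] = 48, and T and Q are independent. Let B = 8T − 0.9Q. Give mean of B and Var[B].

mean of B = 146, Var[B] = 4838.88

mean of B = 8·mean of T + (-0.9)·mean of Q = 8·16 + (-0.9)·(-20) = 146.
Var[B] = a²·Var[T] + b²·Var[Q] + 2ab·Cov(T, Q) with a = 8, b = -0.9.
Independence gives Cov(T, Q) = 0.
= 8²·75 + (-0.9)²·48 + 2·8·(-0.9)·0
= 4800 + 38.88 + 0 = 4838.88.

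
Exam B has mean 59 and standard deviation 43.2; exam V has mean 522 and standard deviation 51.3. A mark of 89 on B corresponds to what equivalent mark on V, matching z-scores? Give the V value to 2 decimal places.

V = 557.63

z = (89 − 59)/43.2 ≈ 0.6944.
V = 522 + z·51.3 = 522 + (89 − 59)·51.3/43.2 ≈ 557.63.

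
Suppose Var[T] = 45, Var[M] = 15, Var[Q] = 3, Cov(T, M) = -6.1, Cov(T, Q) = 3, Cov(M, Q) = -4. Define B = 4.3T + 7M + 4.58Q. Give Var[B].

Var[B] = a²·Var[T] + b²·Var[M] + c²·Var[Q] + 2ab·Cov(T, M) + 2ac·Cov(T, Q) + 2bc·Cov(M, Q), with a = 4.3, b = 7, c = 4.58.
= 832.05 + 735 + 62.9292 + (-367.22) + 118.164 + (-256.48)
= 1124.4432.

Var[B] = 1124.4432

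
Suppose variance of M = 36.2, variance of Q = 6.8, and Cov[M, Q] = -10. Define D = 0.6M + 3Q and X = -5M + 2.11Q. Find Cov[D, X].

By bilinearity, Cov[D, X] = ac·variance of M + bd·variance of Q + (ad+bc)·Cov[M, Q], with a=0.6, b=3, c=-5, d=2.11.
ac·variance of M = 0.6·(-5)·36.2 = -108.6
bd·variance of Q = 3·2.11·6.8 = 43.044
(ad+bc)·Cov[M, Q] = (-13.734)·(-10) = 137.34
Cov[D, X] = -108.6 + 43.044 + 137.34 = 71.784.

Cov[D, X] = 71.784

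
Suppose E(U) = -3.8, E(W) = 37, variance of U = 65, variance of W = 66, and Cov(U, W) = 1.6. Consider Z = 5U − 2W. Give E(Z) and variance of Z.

E(Z) = 5·E(U) + (-2)·E(W) = 5·(-3.8) + (-2)·37 = -93.
variance of Z = a²·variance of U + b²·variance of W + 2ab·Cov(U, W) with a = 5, b = -2.
= 5²·65 + (-2)²·66 + 2·5·(-2)·1.6
= 1625 + 264 + (-32) = 1857.

E(Z) = -93, variance of Z = 1857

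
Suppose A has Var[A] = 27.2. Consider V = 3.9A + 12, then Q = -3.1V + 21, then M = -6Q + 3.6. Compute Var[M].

Var[V] = 3.9²·27.2 = 413.712.
Var[Q] = (-3.1)²·413.712 = 3975.77232.
Var[M] = (-6)²·3975.77232 = 143127.80352.

Var[M] = 143127.80352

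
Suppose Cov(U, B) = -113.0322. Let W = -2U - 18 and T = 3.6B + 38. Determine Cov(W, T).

Cov(W, T) = a·c·Cov(U, B) = (-2)·3.6·(-113.0322) = 813.83184. Additive constants drop out.

Cov(W, T) = 813.83184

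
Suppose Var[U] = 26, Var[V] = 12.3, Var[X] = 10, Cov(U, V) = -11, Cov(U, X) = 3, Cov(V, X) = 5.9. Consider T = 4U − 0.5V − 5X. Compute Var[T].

Var[T] = 622.575

Var[T] = a²·Var[U] + b²·Var[V] + c²·Var[X] + 2ab·Cov(U, V) + 2ac·Cov(U, X) + 2bc·Cov(V, X), with a = 4, b = -0.5, c = -5.
= 416 + 3.075 + 250 + 44 + (-120) + 29.5
= 622.575.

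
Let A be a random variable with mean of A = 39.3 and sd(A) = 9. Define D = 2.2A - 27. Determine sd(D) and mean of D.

sd(D) = 19.8, mean of D = 59.46

D = 2.2A - 27 is linear with a = 2.2, b = -27.
sd(D) = |a|·sd(A) = |2.2|·9 = 19.8.
mean of D = a·mean of A + b = 2.2·39.3 + (-27) = 59.46.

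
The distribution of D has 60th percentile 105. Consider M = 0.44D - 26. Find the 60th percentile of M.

Since a = 0.44 > 0 the transformation is increasing, so the 60th percentile of M = a·(P_{60} of D) + b = 0.44·105 + (-26) = 20.2.

60th percentile of M = 20.2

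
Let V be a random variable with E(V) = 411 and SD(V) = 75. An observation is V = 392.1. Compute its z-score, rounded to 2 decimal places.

z = (V − E(V)) / SD(V) = (392.1 − 411) / 75 ≈ -0.25.

z = -0.25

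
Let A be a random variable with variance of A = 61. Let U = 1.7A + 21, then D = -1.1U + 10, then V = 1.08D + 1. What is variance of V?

variance of V = 248.80583376

variance of U = 1.7²·61 = 176.29.
variance of D = (-1.1)²·176.29 = 213.3109.
variance of V = 1.08²·213.3109 = 248.80583376.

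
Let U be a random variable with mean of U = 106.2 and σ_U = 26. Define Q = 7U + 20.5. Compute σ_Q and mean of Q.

σ_Q = 182, mean of Q = 763.9

Q = 7U + 20.5 is linear with a = 7, b = 20.5.
σ_Q = |a|·σ_U = |7|·26 = 182.
mean of Q = a·mean of U + b = 7·106.2 + 20.5 = 763.9.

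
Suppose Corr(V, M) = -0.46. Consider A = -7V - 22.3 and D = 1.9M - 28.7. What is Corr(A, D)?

Linear rescalings preserve |correlation|; the slopes -7 and 1.9 have opposite signs, so the correlation flips sign: Corr(A, D) = −Corr(V, M) = 0.46.

Corr(A, D) = 0.46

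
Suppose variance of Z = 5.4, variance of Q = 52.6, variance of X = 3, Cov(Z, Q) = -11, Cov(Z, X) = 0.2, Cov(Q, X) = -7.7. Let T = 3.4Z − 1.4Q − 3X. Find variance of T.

variance of T = 228.48

variance of T = a²·variance of Z + b²·variance of Q + c²·variance of X + 2ab·Cov(Z, Q) + 2ac·Cov(Z, X) + 2bc·Cov(Q, X), with a = 3.4, b = -1.4, c = -3.
= 62.424 + 103.096 + 27 + 104.72 + (-4.08) + (-64.68)
= 228.48.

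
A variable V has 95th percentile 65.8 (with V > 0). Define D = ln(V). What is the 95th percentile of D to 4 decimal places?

ln(V) is increasing, so P_{95}(D) = g(P_{95}(V)) ≈ 4.1866.

95th percentile of D = 4.1866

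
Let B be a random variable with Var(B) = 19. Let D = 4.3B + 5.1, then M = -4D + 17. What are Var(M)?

Var(M) = 5620.96

Var(D) = 4.3²·19 = 351.31.
Var(M) = (-4)²·351.31 = 5620.96.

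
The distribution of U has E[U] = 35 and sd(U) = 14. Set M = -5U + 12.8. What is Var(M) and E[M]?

M = -5U + 12.8 is linear with a = -5, b = 12.8.
Var(U) = 14² = 196.
Var(M) = a²·Var(U) = (-5)²·196 = 4900 (the additive constant 12.8 does not affect variance).
E[M] = a·E[U] + b = (-5)·35 + 12.8 = -162.2.

Var(M) = 4900, E[M] = -162.2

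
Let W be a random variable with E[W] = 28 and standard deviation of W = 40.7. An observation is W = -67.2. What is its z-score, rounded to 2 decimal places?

z = (W − E[W]) / standard deviation of W = (-67.2 − 28) / 40.7 ≈ -2.34.

z = -2.34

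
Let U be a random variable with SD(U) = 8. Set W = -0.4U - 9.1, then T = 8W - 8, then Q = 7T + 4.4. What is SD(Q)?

SD(W) = |-0.4|·8 = 3.2.
SD(T) = |8|·3.2 = 25.6.
SD(Q) = |7|·25.6 = 179.2.

SD(Q) = 179.2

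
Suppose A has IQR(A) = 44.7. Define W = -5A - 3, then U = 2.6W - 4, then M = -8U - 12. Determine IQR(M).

IQR(M) = 4648.8

IQR(W) = |-5|·44.7 = 223.5.
IQR(U) = |2.6|·223.5 = 581.1.
IQR(M) = |-8|·581.1 = 4648.8.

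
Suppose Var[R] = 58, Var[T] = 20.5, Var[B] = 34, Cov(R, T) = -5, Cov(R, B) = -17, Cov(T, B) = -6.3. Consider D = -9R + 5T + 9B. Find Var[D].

Var[D] = 10601.5

Var[D] = a²·Var[R] + b²·Var[T] + c²·Var[B] + 2ab·Cov(R, T) + 2ac·Cov(R, B) + 2bc·Cov(T, B), with a = -9, b = 5, c = 9.
= 4698 + 512.5 + 2754 + 450 + 2754 + (-567)
= 10601.5.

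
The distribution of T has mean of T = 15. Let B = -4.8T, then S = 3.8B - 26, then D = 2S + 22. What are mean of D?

mean of D = -577.2

mean of B = (-4.8)·15 = -72.
mean of S = 3.8·(-72) + (-26) = -299.6.
mean of D = 2·(-299.6) + 22 = -577.2.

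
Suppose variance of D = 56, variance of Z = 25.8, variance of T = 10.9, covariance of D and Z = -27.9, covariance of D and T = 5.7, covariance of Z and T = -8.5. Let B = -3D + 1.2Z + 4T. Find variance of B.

variance of B = 698.032

variance of B = a²·variance of D + b²·variance of Z + c²·variance of T + 2ab·covariance of D and Z + 2ac·covariance of D and T + 2bc·covariance of Z and T, with a = -3, b = 1.2, c = 4.
= 504 + 37.152 + 174.4 + 200.88 + (-136.8) + (-81.6)
= 698.032.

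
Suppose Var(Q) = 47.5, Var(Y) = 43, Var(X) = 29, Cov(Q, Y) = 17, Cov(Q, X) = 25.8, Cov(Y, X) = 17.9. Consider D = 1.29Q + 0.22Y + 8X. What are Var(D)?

Var(D) = 2542.29515

Var(D) = a²·Var(Q) + b²·Var(Y) + c²·Var(X) + 2ab·Cov(Q, Y) + 2ac·Cov(Q, X) + 2bc·Cov(Y, X), with a = 1.29, b = 0.22, c = 8.
= 79.04475 + 2.0812 + 1856 + 9.6492 + 532.512 + 63.008
= 2542.29515.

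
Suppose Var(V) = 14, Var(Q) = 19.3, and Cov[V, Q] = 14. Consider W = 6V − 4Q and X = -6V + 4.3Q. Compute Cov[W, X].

By bilinearity, Cov[W, X] = ac·Var(V) + bd·Var(Q) + (ad+bc)·Cov[V, Q], with a=6, b=-4, c=-6, d=4.3.
ac·Var(V) = 6·(-6)·14 = -504
bd·Var(Q) = (-4)·4.3·19.3 = -331.96
(ad+bc)·Cov[V, Q] = (49.8)·14 = 697.2
Cov[W, X] = -504 + (-331.96) + 697.2 = -138.76.

Cov[W, X] = -138.76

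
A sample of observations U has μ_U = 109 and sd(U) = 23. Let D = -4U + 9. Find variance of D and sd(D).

variance of D = 8464, sd(D) = 92

D = -4U + 9 is linear with a = -4, b = 9.
variance of U = 23² = 529.
variance of D = a²·variance of U = (-4)²·529 = 8464 (the additive constant 9 does not affect variance).
sd(D) = |a|·sd(U) = |-4|·23 = 92.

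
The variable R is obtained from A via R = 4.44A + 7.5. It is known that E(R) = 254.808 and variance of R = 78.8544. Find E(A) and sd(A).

From R = 4.44A + 7.5: E(R) = a·E(A) + b, so E(A) = (E(R) − b)/a = (254.808 − 7.5)/4.44 = 55.7.
sd(R) = √78.8544 = 8.88.
sd(R) = |a|·sd(A), so sd(A) = 8.88/|4.44| = 2.

E(A) = 55.7, sd(A) = 2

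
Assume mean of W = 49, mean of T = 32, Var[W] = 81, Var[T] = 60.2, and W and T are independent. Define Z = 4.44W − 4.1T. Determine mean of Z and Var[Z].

mean of Z = 4.44·mean of W + (-4.1)·mean of T = 4.44·49 + (-4.1)·32 = 86.36.
Var[Z] = a²·Var[W] + b²·Var[T] + 2ab·Cov(W, T) with a = 4.44, b = -4.1.
Independence gives Cov(W, T) = 0.
= 4.44²·81 + (-4.1)²·60.2 + 2·4.44·(-4.1)·0
= 1596.8016 + 1011.962 + 0 = 2608.7636.

mean of Z = 86.36, Var[Z] = 2608.7636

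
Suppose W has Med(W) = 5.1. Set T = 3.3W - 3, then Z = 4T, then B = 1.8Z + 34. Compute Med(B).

Med(B) = 133.576

Med(T) = 3.3·5.1 + (-3) = 13.83.
Med(Z) = 4·13.83 = 55.32.
Med(B) = 1.8·55.32 + 34 = 133.576.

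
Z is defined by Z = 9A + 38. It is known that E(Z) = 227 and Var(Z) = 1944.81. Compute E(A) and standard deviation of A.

From Z = 9A + 38: E(Z) = a·E(A) + b, so E(A) = (E(Z) − b)/a = (227 − 38)/9 = 21.
standard deviation of Z = √1944.81 = 44.1.
standard deviation of Z = |a|·standard deviation of A, so standard deviation of A = 44.1/|9| = 4.9.

E(A) = 21, standard deviation of A = 4.9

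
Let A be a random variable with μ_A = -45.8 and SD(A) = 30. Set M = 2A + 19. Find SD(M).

M = 2A + 19 is linear with a = 2, b = 19.
SD(M) = |a|·SD(A) = |2|·30 = 60.

SD(M) = 60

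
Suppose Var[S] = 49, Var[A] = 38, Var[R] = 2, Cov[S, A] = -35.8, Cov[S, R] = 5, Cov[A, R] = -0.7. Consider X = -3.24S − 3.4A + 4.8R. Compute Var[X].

Var[X] = a²·Var[S] + b²·Var[A] + c²·Var[R] + 2ab·Cov[S, A] + 2ac·Cov[S, R] + 2bc·Cov[A, R], with a = -3.24, b = -3.4, c = 4.8.
= 514.3824 + 439.28 + 46.08 + (-788.7456) + (-155.52) + 22.848
= 78.3248.

Var[X] = 78.3248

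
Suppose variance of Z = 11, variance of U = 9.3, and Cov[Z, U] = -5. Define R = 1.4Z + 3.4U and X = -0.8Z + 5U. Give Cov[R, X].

By bilinearity, Cov[R, X] = ac·variance of Z + bd·variance of U + (ad+bc)·Cov[Z, U], with a=1.4, b=3.4, c=-0.8, d=5.
ac·variance of Z = 1.4·(-0.8)·11 = -12.32
bd·variance of U = 3.4·5·9.3 = 158.1
(ad+bc)·Cov[Z, U] = (4.28)·(-5) = -21.4
Cov[R, X] = -12.32 + 158.1 + (-21.4) = 124.38.

Cov[R, X] = 124.38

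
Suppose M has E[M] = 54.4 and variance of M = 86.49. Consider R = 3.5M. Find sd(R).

R = 3.5M is linear with a = 3.5, b = 0.
sd(M) = √86.49 = 9.3.
sd(R) = |a|·sd(M) = |3.5|·9.3 = 32.55.

sd(R) = 32.55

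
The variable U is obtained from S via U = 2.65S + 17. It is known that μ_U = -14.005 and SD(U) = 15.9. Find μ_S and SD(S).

From U = 2.65S + 17: μ_U = a·μ_S + b, so μ_S = (μ_U − b)/a = (-14.005 − 17)/2.65 = -11.7.
SD(U) = |a|·SD(S), so SD(S) = 15.9/|2.65| = 6.

μ_S = -11.7, SD(S) = 6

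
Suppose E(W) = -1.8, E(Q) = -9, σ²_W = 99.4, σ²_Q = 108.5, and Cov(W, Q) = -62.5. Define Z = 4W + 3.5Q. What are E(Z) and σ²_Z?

E(Z) = -38.7, σ²_Z = 1169.525

E(Z) = 4·E(W) + 3.5·E(Q) = 4·(-1.8) + 3.5·(-9) = -38.7.
σ²_Z = a²·σ²_W + b²·σ²_Q + 2ab·Cov(W, Q) with a = 4, b = 3.5.
= 4²·99.4 + 3.5²·108.5 + 2·4·3.5·(-62.5)
= 1590.4 + 1329.125 + (-1750) = 1169.525.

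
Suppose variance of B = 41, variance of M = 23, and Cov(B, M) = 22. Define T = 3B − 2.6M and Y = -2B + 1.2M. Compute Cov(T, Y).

Cov(T, Y) = -124.16

By bilinearity, Cov(T, Y) = ac·variance of B + bd·variance of M + (ad+bc)·Cov(B, M), with a=3, b=-2.6, c=-2, d=1.2.
ac·variance of B = 3·(-2)·41 = -246
bd·variance of M = (-2.6)·1.2·23 = -71.76
(ad+bc)·Cov(B, M) = (8.8)·22 = 193.6
Cov(T, Y) = -246 + (-71.76) + 193.6 = -124.16.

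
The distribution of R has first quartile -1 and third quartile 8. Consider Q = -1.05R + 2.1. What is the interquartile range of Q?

IQR(Q) = 9.45

IQR of R = Q3 − Q1 = 8 − (-1) = 9.
Under Q = aR + b, IQR(Q) = |a|·IQR(R) = |-1.05|·9 = 9.45 (shifts cancel; spread scales by |a|).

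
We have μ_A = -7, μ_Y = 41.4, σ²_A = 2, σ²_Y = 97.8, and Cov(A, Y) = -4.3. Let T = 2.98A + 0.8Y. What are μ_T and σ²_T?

μ_T = 12.26, σ²_T = 59.8504

μ_T = 2.98·μ_A + 0.8·μ_Y = 2.98·(-7) + 0.8·41.4 = 12.26.
σ²_T = a²·σ²_A + b²·σ²_Y + 2ab·Cov(A, Y) with a = 2.98, b = 0.8.
= 2.98²·2 + 0.8²·97.8 + 2·2.98·0.8·(-4.3)
= 17.7608 + 62.592 + (-20.5024) = 59.8504.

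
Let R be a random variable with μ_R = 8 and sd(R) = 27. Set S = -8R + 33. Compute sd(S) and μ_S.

sd(S) = 216, μ_S = -31

S = -8R + 33 is linear with a = -8, b = 33.
sd(S) = |a|·sd(R) = |-8|·27 = 216.
μ_S = a·μ_R + b = (-8)·8 + 33 = -31.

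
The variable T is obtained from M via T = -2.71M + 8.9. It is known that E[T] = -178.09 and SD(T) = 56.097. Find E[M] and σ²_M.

From T = -2.71M + 8.9: E[T] = a·E[M] + b, so E[M] = (E[T] − b)/a = (-178.09 − 8.9)/(-2.71) = 69.
σ²_T = 56.097² = 3146.873409.
σ²_T = a²·σ²_M, so σ²_M = 3146.873409/(-2.71)² = 428.49.

E[M] = 69, σ²_M = 428.49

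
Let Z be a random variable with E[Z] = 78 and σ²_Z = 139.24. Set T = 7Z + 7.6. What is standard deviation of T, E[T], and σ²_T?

T = 7Z + 7.6 is linear with a = 7, b = 7.6.
standard deviation of Z = √139.24 = 11.8.
standard deviation of T = |a|·standard deviation of Z = |7|·11.8 = 82.6.
E[T] = a·E[Z] + b = 7·78 + 7.6 = 553.6.
σ²_T = a²·σ²_Z = 7²·139.24 = 6822.76 (the additive constant 7.6 does not affect variance).

standard deviation of T = 82.6, E[T] = 553.6, σ²_T = 6822.76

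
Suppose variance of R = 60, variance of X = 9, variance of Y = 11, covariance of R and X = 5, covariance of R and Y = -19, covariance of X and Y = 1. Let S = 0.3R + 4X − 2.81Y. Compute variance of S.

variance of S = 257.8111

variance of S = a²·variance of R + b²·variance of X + c²·variance of Y + 2ab·covariance of R and X + 2ac·covariance of R and Y + 2bc·covariance of X and Y, with a = 0.3, b = 4, c = -2.81.
= 5.4 + 144 + 86.8571 + 12 + 32.034 + (-22.48)
= 257.8111.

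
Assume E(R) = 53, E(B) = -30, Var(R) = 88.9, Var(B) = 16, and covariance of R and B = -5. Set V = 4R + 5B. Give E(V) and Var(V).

E(V) = 4·E(R) + 5·E(B) = 4·53 + 5·(-30) = 62.
Var(V) = a²·Var(R) + b²·Var(B) + 2ab·covariance of R and B with a = 4, b = 5.
= 4²·88.9 + 5²·16 + 2·4·5·(-5)
= 1422.4 + 400 + (-200) = 1622.4.

E(V) = 62, Var(V) = 1622.4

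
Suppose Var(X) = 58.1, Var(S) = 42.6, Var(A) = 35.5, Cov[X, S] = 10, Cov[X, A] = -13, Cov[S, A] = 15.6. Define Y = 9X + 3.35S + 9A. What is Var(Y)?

Var(Y) = 7497.3585

Var(Y) = a²·Var(X) + b²·Var(S) + c²·Var(A) + 2ab·Cov[X, S] + 2ac·Cov[X, A] + 2bc·Cov[S, A], with a = 9, b = 3.35, c = 9.
= 4706.1 + 478.0785 + 2875.5 + 603 + (-2106) + 940.68
= 7497.3585.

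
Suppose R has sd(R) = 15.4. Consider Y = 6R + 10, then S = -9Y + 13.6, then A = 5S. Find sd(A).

sd(A) = 4158

sd(Y) = |6|·15.4 = 92.4.
sd(S) = |-9|·92.4 = 831.6.
sd(A) = |5|·831.6 = 4158.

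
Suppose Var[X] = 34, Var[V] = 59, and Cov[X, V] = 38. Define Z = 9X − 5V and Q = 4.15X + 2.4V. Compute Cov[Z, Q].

By bilinearity, Cov[Z, Q] = ac·Var[X] + bd·Var[V] + (ad+bc)·Cov[X, V], with a=9, b=-5, c=4.15, d=2.4.
ac·Var[X] = 9·4.15·34 = 1269.9
bd·Var[V] = (-5)·2.4·59 = -708
(ad+bc)·Cov[X, V] = (0.85)·38 = 32.3
Cov[Z, Q] = 1269.9 + (-708) + 32.3 = 594.2.

Cov[Z, Q] = 594.2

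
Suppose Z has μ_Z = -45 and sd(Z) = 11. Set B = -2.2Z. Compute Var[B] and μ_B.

Var[B] = 585.64, μ_B = 99

B = -2.2Z is linear with a = -2.2, b = 0.
Var[Z] = 11² = 121.
Var[B] = a²·Var[Z] = (-2.2)²·121 = 585.64.
μ_B = a·μ_Z + b = (-2.2)·(-45) = 99.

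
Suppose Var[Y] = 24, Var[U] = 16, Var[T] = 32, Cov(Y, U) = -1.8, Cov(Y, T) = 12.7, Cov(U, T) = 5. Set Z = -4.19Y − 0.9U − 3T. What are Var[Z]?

Var[Z] = 1055.0088

Var[Z] = a²·Var[Y] + b²·Var[U] + c²·Var[T] + 2ab·Cov(Y, U) + 2ac·Cov(Y, T) + 2bc·Cov(U, T), with a = -4.19, b = -0.9, c = -3.
= 421.3464 + 12.96 + 288 + (-13.5756) + 319.278 + 27
= 1055.0088.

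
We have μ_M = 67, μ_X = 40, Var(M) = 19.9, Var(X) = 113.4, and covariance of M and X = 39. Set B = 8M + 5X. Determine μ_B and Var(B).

μ_B = 736, Var(B) = 7228.6

μ_B = 8·μ_M + 5·μ_X = 8·67 + 5·40 = 736.
Var(B) = a²·Var(M) + b²·Var(X) + 2ab·covariance of M and X with a = 8, b = 5.
= 8²·19.9 + 5²·113.4 + 2·8·5·39
= 1273.6 + 2835 + 3120 = 7228.6.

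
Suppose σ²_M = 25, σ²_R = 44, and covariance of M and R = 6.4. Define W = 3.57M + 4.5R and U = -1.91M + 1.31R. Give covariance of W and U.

covariance of W and U = 63.83538

By bilinearity, covariance of W and U = ac·σ²_M + bd·σ²_R + (ad+bc)·covariance of M and R, with a=3.57, b=4.5, c=-1.91, d=1.31.
ac·σ²_M = 3.57·(-1.91)·25 = -170.4675
bd·σ²_R = 4.5·1.31·44 = 259.38
(ad+bc)·covariance of M and R = (-3.9183)·6.4 = -25.07712
covariance of W and U = -170.4675 + 259.38 + (-25.07712) = 63.83538.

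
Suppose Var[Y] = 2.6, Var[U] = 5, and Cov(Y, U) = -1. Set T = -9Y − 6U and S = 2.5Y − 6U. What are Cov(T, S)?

Cov(T, S) = 82.5

By bilinearity, Cov(T, S) = ac·Var[Y] + bd·Var[U] + (ad+bc)·Cov(Y, U), with a=-9, b=-6, c=2.5, d=-6.
ac·Var[Y] = (-9)·2.5·2.6 = -58.5
bd·Var[U] = (-6)·(-6)·5 = 180
(ad+bc)·Cov(Y, U) = (39)·(-1) = -39
Cov(T, S) = -58.5 + 180 + (-39) = 82.5.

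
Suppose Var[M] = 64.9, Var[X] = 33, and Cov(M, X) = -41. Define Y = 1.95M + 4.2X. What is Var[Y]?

Var[Y] = 157.32225

Var[Y] = a²·Var[M] + b²·Var[X] + 2ab·Cov(M, X) with a = 1.95, b = 4.2.
= 1.95²·64.9 + 4.2²·33 + 2·1.95·4.2·(-41)
= 246.78225 + 582.12 + (-671.58) = 157.32225.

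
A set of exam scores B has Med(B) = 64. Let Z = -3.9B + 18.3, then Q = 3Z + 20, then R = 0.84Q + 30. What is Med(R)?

Med(R) = -536.076

Med(Z) = (-3.9)·64 + 18.3 = -231.3.
Med(Q) = 3·(-231.3) + 20 = -673.9.
Med(R) = 0.84·(-673.9) + 30 = -536.076.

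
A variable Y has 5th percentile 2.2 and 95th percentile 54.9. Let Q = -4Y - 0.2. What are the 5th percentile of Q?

Since a = -4 < 0 the transformation is decreasing, reversing order: the 5th percentile of Q corresponds to the 95th percentile of Y.
So P_{5}(Q) = a·P_{95}(Y) + b = (-4)·54.9 + (-0.2) = -219.8.

5th percentile of Q = -219.8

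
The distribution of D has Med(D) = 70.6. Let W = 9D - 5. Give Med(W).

Med(W) = 630.4

A linear map preserves order up to sign, so Med(W) = a·Med(D) + b = 9·70.6 + (-5) = 630.4.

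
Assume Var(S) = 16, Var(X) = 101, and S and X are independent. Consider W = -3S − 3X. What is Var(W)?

Var(W) = 1053

Var(W) = a²·Var(S) + b²·Var(X) + 2ab·Cov[S, X] with a = -3, b = -3.
Independence gives Cov[S, X] = 0.
= (-3)²·16 + (-3)²·101 + 2·(-3)·(-3)·0
= 144 + 909 + 0 = 1053.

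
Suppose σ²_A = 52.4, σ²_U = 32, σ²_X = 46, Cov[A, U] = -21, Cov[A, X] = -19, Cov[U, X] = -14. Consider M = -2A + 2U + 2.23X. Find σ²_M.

σ²_M = a²·σ²_A + b²·σ²_U + c²·σ²_X + 2ab·Cov[A, U] + 2ac·Cov[A, X] + 2bc·Cov[U, X], with a = -2, b = 2, c = 2.23.
= 209.6 + 128 + 228.7534 + 168 + 169.48 + (-124.88)
= 778.9534.

σ²_M = 778.9534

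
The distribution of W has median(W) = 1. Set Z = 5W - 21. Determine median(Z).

median(Z) = -16

A linear map preserves order up to sign, so median(Z) = a·median(W) + b = 5·1 + (-21) = -16.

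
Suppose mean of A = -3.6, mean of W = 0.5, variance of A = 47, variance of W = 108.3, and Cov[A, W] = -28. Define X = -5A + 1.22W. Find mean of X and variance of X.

mean of X = 18.61, variance of X = 1677.79372

mean of X = (-5)·mean of A + 1.22·mean of W = (-5)·(-3.6) + 1.22·0.5 = 18.61.
variance of X = a²·variance of A + b²·variance of W + 2ab·Cov[A, W] with a = -5, b = 1.22.
= (-5)²·47 + 1.22²·108.3 + 2·(-5)·1.22·(-28)
= 1175 + 161.19372 + 341.6 = 1677.79372.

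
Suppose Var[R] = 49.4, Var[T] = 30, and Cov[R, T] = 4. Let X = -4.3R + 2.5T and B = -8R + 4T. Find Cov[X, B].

By bilinearity, Cov[X, B] = ac·Var[R] + bd·Var[T] + (ad+bc)·Cov[R, T], with a=-4.3, b=2.5, c=-8, d=4.
ac·Var[R] = (-4.3)·(-8)·49.4 = 1699.36
bd·Var[T] = 2.5·4·30 = 300
(ad+bc)·Cov[R, T] = (-37.2)·4 = -148.8
Cov[X, B] = 1699.36 + 300 + (-148.8) = 1850.56.

Cov[X, B] = 1850.56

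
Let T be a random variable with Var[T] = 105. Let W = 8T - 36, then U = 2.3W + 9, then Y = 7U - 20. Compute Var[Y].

Var[W] = 8²·105 = 6720.
Var[U] = 2.3²·6720 = 35548.8.
Var[Y] = 7²·35548.8 = 1741891.2.

Var[Y] = 1741891.2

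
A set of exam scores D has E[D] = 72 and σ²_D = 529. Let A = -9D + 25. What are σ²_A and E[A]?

A = -9D + 25 is linear with a = -9, b = 25.
σ²_A = a²·σ²_D = (-9)²·529 = 42849 (the additive constant 25 does not affect variance).
E[A] = a·E[D] + b = (-9)·72 + 25 = -623.

σ²_A = 42849, E[A] = -623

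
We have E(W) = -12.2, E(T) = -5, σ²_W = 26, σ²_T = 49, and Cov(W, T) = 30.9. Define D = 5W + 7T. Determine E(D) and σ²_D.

E(D) = 5·E(W) + 7·E(T) = 5·(-12.2) + 7·(-5) = -96.
σ²_D = a²·σ²_W + b²·σ²_T + 2ab·Cov(W, T) with a = 5, b = 7.
= 5²·26 + 7²·49 + 2·5·7·30.9
= 650 + 2401 + 2163 = 5214.

E(D) = -96, σ²_D = 5214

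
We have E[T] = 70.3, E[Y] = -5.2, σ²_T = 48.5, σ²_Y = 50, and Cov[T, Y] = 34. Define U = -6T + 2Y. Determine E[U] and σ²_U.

E[U] = (-6)·E[T] + 2·E[Y] = (-6)·70.3 + 2·(-5.2) = -432.2.
σ²_U = a²·σ²_T + b²·σ²_Y + 2ab·Cov[T, Y] with a = -6, b = 2.
= (-6)²·48.5 + 2²·50 + 2·(-6)·2·34
= 1746 + 200 + (-816) = 1130.

E[U] = -432.2, σ²_U = 1130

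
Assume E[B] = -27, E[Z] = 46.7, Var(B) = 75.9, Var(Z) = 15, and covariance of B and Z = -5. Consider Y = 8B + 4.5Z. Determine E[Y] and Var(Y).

E[Y] = 8·E[B] + 4.5·E[Z] = 8·(-27) + 4.5·46.7 = -5.85.
Var(Y) = a²·Var(B) + b²·Var(Z) + 2ab·covariance of B and Z with a = 8, b = 4.5.
= 8²·75.9 + 4.5²·15 + 2·8·4.5·(-5)
= 4857.6 + 303.75 + (-360) = 4801.35.

E[Y] = -5.85, Var(Y) = 4801.35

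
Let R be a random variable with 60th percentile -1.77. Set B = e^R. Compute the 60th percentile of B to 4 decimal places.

e^R is increasing, so P_{60}(B) = g(P_{60}(R)) ≈ 0.1703.

60th percentile of B = 0.1703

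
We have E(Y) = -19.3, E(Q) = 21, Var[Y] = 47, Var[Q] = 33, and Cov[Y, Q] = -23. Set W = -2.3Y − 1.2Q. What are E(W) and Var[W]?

E(W) = 19.19, Var[W] = 169.19

E(W) = (-2.3)·E(Y) + (-1.2)·E(Q) = (-2.3)·(-19.3) + (-1.2)·21 = 19.19.
Var[W] = a²·Var[Y] + b²·Var[Q] + 2ab·Cov[Y, Q] with a = -2.3, b = -1.2.
= (-2.3)²·47 + (-1.2)²·33 + 2·(-2.3)·(-1.2)·(-23)
= 248.63 + 47.52 + (-126.96) = 169.19.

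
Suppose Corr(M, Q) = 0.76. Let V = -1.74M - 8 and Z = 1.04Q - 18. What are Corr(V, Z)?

Corr(V, Z) = -0.76

Linear rescalings preserve |correlation|; the slopes -1.74 and 1.04 have opposite signs, so the correlation flips sign: Corr(V, Z) = −Corr(M, Q) = -0.76.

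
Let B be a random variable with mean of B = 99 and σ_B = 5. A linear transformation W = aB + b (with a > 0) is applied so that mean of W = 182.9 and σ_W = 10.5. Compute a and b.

a = 2.1, b = -25

σ_W = a·σ_B (a > 0), so a = 10.5/5 = 2.1.
mean of W = a·mean of B + b, so b = 182.9 − 2.1·99 = -25.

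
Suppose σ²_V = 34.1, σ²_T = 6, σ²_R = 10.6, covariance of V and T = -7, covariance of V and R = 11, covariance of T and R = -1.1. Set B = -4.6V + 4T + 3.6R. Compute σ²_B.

σ²_B = a²·σ²_V + b²·σ²_T + c²·σ²_R + 2ab·covariance of V and T + 2ac·covariance of V and R + 2bc·covariance of T and R, with a = -4.6, b = 4, c = 3.6.
= 721.556 + 96 + 137.376 + 257.6 + (-364.32) + (-31.68)
= 816.532.

σ²_B = 816.532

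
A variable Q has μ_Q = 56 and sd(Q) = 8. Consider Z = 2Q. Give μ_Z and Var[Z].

Z = 2Q is linear with a = 2, b = 0.
μ_Z = a·μ_Q + b = 2·56 = 112.
Var[Q] = 8² = 64.
Var[Z] = a²·Var[Q] = 2²·64 = 256.

μ_Z = 112, Var[Z] = 256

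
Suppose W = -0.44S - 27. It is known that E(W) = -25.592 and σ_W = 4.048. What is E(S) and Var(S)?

E(S) = -3.2, Var(S) = 84.64

From W = -0.44S - 27: E(W) = a·E(S) + b, so E(S) = (E(W) − b)/a = (-25.592 − (-27))/(-0.44) = -3.2.
Var(W) = 4.048² = 16.386304.
Var(W) = a²·Var(S), so Var(S) = 16.386304/(-0.44)² = 84.64.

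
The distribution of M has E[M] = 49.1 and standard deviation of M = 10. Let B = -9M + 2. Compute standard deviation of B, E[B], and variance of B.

standard deviation of B = 90, E[B] = -439.9, variance of B = 8100

B = -9M + 2 is linear with a = -9, b = 2.
standard deviation of B = |a|·standard deviation of M = |-9|·10 = 90.
E[B] = a·E[M] + b = (-9)·49.1 + 2 = -439.9.
variance of M = 10² = 100.
variance of B = a²·variance of M = (-9)²·100 = 8100 (the additive constant 2 does not affect variance).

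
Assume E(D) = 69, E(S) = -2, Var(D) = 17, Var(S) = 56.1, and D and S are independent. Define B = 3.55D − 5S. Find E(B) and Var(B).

E(B) = 3.55·E(D) + (-5)·E(S) = 3.55·69 + (-5)·(-2) = 254.95.
Var(B) = a²·Var(D) + b²·Var(S) + 2ab·covariance of D and S with a = 3.55, b = -5.
Independence gives covariance of D and S = 0.
= 3.55²·17 + (-5)²·56.1 + 2·3.55·(-5)·0
= 214.2425 + 1402.5 + 0 = 1616.7425.

E(B) = 254.95, Var(B) = 1616.7425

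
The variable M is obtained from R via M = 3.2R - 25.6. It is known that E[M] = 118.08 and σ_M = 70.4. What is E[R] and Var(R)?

E[R] = 44.9, Var(R) = 484

From M = 3.2R - 25.6: E[M] = a·E[R] + b, so E[R] = (E[M] − b)/a = (118.08 − (-25.6))/3.2 = 44.9.
Var(M) = 70.4² = 4956.16.
Var(M) = a²·Var(R), so Var(R) = 4956.16/3.2² = 484.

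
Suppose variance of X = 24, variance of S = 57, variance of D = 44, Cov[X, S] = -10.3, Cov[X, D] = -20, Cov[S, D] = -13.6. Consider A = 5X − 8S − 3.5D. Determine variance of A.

variance of A = a²·variance of X + b²·variance of S + c²·variance of D + 2ab·Cov[X, S] + 2ac·Cov[X, D] + 2bc·Cov[S, D], with a = 5, b = -8, c = -3.5.
= 600 + 3648 + 539 + 824 + 700 + (-761.6)
= 5549.4.

variance of A = 5549.4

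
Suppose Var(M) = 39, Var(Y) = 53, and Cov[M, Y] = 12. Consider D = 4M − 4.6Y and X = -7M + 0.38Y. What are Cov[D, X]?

Cov[D, X] = -780.004

By bilinearity, Cov[D, X] = ac·Var(M) + bd·Var(Y) + (ad+bc)·Cov[M, Y], with a=4, b=-4.6, c=-7, d=0.38.
ac·Var(M) = 4·(-7)·39 = -1092
bd·Var(Y) = (-4.6)·0.38·53 = -92.644
(ad+bc)·Cov[M, Y] = (33.72)·12 = 404.64
Cov[D, X] = -1092 + (-92.644) + 404.64 = -780.004.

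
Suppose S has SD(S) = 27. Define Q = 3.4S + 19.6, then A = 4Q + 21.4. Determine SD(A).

SD(A) = 367.2

SD(Q) = |3.4|·27 = 91.8.
SD(A) = |4|·91.8 = 367.2.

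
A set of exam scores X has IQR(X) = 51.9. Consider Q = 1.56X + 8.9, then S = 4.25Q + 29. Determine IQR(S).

IQR(Q) = |1.56|·51.9 = 80.964.
IQR(S) = |4.25|·80.964 = 344.097.

IQR(S) = 344.097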